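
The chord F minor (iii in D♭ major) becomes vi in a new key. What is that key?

The numeral vi denotes a minor triad on scale degree 6. With F on degree 6, the tonic of the new key is A♭.
Degree 6 carries a minor triad in major keys, so the destination is A♭ major.
Check: the diatonic triads of A♭ major are A♭ (I), B♭m (ii), Cm (iii), D♭ (IV), E♭ (V), Fm (vi), Gdim (vii°) — F minor is indeed vi.

A♭ major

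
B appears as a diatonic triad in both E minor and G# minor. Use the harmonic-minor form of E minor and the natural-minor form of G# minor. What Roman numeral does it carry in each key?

The scale of E minor (harmonic minor) is E F# G A B C D#; B is degree 5, and the triad built there (B-D#-F#) is major, so it is V.
The scale of G# minor (natural minor) is G# A# B C# D# E F#; B is degree 3, and the triad built there (B-D#-F#) is major, so it is III.

V in E minor; III in G# minor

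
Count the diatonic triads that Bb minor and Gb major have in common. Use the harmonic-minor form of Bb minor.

Diatonic triads of Bb minor (harmonic minor): Bbm (i), Cdim (ii°), Dbaug (III+), Ebm (iv), F (V), Gb (VI), Adim (vii°).
Diatonic triads of Gb major: Gb (I), Abm (ii), Bbm (iii), Cb (IV), Db (V), Ebm (vi), Fdim (vii°).
Matching root and quality in both lists: Bbm, Ebm, Gb.
That gives 3 common triads.

3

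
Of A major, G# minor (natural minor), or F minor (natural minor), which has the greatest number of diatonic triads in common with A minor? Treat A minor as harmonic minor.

Triads of A minor (harmonic minor): Am (i), Bdim (ii°), Caug (III+), Dm (iv), E (V), F (VI), G#dim (vii°).
A major shares 2: E, G#dim.
G# minor (natural minor) shares 1: E.
F minor (natural minor) shares 0: none.
The most common triads (2) are shared with A major.

A major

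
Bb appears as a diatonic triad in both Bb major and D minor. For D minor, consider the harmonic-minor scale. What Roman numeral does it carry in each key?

The scale of Bb major is Bb C D Eb F G A; Bb is degree 1, and the triad built there (Bb-D-F) is major, so it is I.
The scale of D minor (harmonic minor) is D E F G A Bb C#; Bb is degree 6, and the triad built there (Bb-D-F) is major, so it is VI.

I in Bb major; VI in D minor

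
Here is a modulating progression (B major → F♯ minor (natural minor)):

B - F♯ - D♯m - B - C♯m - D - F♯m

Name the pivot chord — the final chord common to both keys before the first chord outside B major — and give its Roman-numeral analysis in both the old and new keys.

C♯m — ii in B major, v in F♯ minor

Chords diatonic to B major: B, C♯m, D♯m, E, F♯, G♯m, A♯dim.
Reading the progression, the first chord not in that set is D, so the modulation leaves B major there.
The chord immediately before D is C♯m, which is diatonic to both keys: ii in B major and v in F♯ minor.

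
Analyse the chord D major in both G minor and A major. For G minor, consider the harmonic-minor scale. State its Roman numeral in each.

The scale of G minor (harmonic minor) is G A Bb C D Eb F#; D is degree 5, and the triad built there (D-F#-A) is major, so it is V.
The scale of A major is A B C# D E F# G#; D is degree 4, and the triad built there (D-F#-A) is major, so it is IV.

V in G minor; IV in A major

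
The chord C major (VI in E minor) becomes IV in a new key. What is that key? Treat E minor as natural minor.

The numeral IV denotes a major triad on scale degree 4. With C on degree 4, the tonic of the new key is G.
Degree 4 carries a major triad in major keys, so the destination is G major.
Check: the diatonic triads of G major are G (I), Am (ii), Bm (iii), C (IV), D (V), Em (vi), F#dim (vii°) — C major is indeed IV.

G major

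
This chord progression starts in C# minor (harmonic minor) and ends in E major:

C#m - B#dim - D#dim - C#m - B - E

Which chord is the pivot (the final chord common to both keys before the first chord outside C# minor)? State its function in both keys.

C#m — i in C# minor, vi in E major

Chords diatonic to C# minor: C#m, D#dim, Eaug, F#m, G#, A, B#dim.
Reading the progression, the first chord not in that set is B, so the modulation leaves C# minor there.
The chord immediately before B is C#m, which is diatonic to both keys: i in C# minor and vi in E major.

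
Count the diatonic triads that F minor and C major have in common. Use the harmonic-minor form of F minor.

Diatonic triads of F minor (harmonic minor): F minor (i), G diminished (ii°), Ab augmented (III+), Bb minor (iv), C major (V), Db major (VI), E diminished (vii°).
Diatonic triads of C major: C major (I), D minor (ii), E minor (iii), F major (IV), G major (V), A minor (vi), B diminished (vii°).
Matching root and quality in both lists: C major.
That gives 1 common triad.

1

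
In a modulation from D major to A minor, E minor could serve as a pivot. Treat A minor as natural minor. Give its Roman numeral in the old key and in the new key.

The scale of D major is D E F# G A B C#; E is degree 2, and the triad built there (E-G-B) is minor, so it is ii.
The scale of A minor (natural minor) is A B C D E F G; E is degree 5, and the triad built there (E-G-B) is minor, so it is v.

ii in D major; v in A minor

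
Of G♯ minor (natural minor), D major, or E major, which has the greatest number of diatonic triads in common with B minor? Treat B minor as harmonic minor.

Triads of B minor (harmonic minor): Bm (i), C♯dim (ii°), Daug (III+), Em (iv), F♯ (V), G (VI), A♯dim (vii°).
G♯ minor (natural minor) shares 2: F♯, A♯dim.
D major shares 4: Bm, C♯dim, Em, G.
E major shares 0: none.
The most common triads (4) are shared with D major.

D major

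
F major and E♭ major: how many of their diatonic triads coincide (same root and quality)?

Diatonic triads of F major: F major (I), G minor (ii), A minor (iii), B♭ major (IV), C major (V), D minor (vi), E diminished (vii°).
Diatonic triads of E♭ major: E♭ major (I), F minor (ii), G minor (iii), A♭ major (IV), B♭ major (V), C minor (vi), D diminished (vii°).
Matching root and quality in both lists: G minor, B♭ major.
That gives 2 common triads.

2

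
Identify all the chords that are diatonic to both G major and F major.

Am, C

Triads in G major: G major (I), A minor (ii), B minor (iii), C major (IV), D major (V), E minor (vi), F# diminished (vii°).
Triads in F major: F major (I), G minor (ii), A minor (iii), Bb major (IV), C major (V), D minor (vi), E diminished (vii°).
Shared triads with their functions: A minor (ii in G major, iii in F major); C major (IV in G major, V in F major).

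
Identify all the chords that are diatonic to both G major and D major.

Triads in G major: G (I), Am (ii), Bm (iii), C (IV), D (V), Em (vi), F#dim (vii°).
Triads in D major: D (I), Em (ii), F#m (iii), G (IV), A (V), Bm (vi), C#dim (vii°).
Shared triads with their functions: G (I in G major, IV in D major); Bm (iii in G major, vi in D major); D (V in G major, I in D major); Em (vi in G major, ii in D major).

G, Bm, D, Em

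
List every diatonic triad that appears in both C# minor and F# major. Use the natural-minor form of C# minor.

G#m, B

Triads in C# minor (natural minor): C#m (i), D#dim (ii°), E (III), F#m (iv), G#m (v), A (VI), B (VII).
Triads in F# major: F# (I), G#m (ii), A#m (iii), B (IV), C# (V), D#m (vi), E#dim (vii°).
Shared triads with their functions: G#m (v in C# minor, ii in F# major); B (VII in C# minor, IV in F# major).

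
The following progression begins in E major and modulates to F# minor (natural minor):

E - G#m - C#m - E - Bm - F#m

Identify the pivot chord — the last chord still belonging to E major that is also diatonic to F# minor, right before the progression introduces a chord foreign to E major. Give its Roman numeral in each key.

Chords diatonic to E major: E, F#m, G#m, A, B, C#m, D#dim.
Reading the progression, the first chord not in that set is Bm, so the modulation leaves E major there.
The chord immediately before Bm is E, which is diatonic to both keys: I in E major and VII in F# minor.

E — I in E major, VII in F# minor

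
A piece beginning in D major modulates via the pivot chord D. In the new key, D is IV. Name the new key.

A major

The numeral IV denotes a major triad on scale degree 4. With D on degree 4, the tonic of the new key is A.
Degree 4 carries a major triad in major keys, so the destination is A major.
Check: the diatonic triads of A major are A (I), Bm (ii), C#m (iii), D (IV), E (V), F#m (vi), G#dim (vii°) — D is indeed IV.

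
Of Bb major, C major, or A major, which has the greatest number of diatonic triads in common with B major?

Triads of B major: B (I), C#m (ii), D#m (iii), E (IV), F# (V), G#m (vi), A#dim (vii°).
Bb major shares 0: none.
C major shares 0: none.
A major shares 2: C#m, E.
The most common triads (2) are shared with A major.

A major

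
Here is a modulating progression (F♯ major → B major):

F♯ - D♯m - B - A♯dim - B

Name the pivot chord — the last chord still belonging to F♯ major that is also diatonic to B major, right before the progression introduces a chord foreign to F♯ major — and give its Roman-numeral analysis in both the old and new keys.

Chords diatonic to F♯ major: F♯, G♯m, A♯m, B, C♯, D♯m, E♯dim.
Reading the progression, the first chord not in that set is A♯dim, so the modulation leaves F♯ major there.
The chord immediately before A♯dim is B, which is diatonic to both keys: IV in F♯ major and I in B major.

B — IV in F♯ major, I in B major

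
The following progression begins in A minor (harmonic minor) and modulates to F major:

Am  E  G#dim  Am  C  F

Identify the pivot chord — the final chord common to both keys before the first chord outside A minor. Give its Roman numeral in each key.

Chords diatonic to A minor: Am, Bdim, Caug, Dm, E, F, G#dim.
Reading the progression, the first chord not in that set is C, so the modulation leaves A minor there.
The chord immediately before C is Am, which is diatonic to both keys: i in A minor and iii in F major.

Am — i in A minor, iii in F major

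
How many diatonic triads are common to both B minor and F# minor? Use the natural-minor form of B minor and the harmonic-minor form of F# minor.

3

Diatonic triads of B minor (natural minor): Bm (i), C#dim (ii°), D (III), Em (iv), F#m (v), G (VI), A (VII).
Diatonic triads of F# minor (harmonic minor): F#m (i), G#dim (ii°), Aaug (III+), Bm (iv), C# (V), D (VI), E#dim (vii°).
Matching root and quality in both lists: Bm, D, F#m.
That gives 3 common triads.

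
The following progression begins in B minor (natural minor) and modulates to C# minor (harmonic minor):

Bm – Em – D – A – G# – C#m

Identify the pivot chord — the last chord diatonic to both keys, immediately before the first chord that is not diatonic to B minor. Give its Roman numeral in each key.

Chords diatonic to B minor: Bm, C#dim, D, Em, F#m, G, A.
Reading the progression, the first chord not in that set is G#, so the modulation leaves B minor there.
The chord immediately before G# is A, which is diatonic to both keys: VII in B minor and VI in C# minor.

A — VII in B minor, VI in C# minor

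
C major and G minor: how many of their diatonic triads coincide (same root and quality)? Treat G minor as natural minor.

Diatonic triads of C major: C (I), Dm (ii), Em (iii), F (IV), G (V), Am (vi), Bdim (vii°).
Diatonic triads of G minor (natural minor): Gm (i), Adim (ii°), Bb (III), Cm (iv), Dm (v), Eb (VI), F (VII).
Matching root and quality in both lists: Dm, F.
That gives 2 common triads.

2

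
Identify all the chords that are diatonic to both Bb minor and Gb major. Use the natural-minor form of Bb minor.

Triads in Bb minor (natural minor): Bb minor (i), C diminished (ii°), Db major (III), Eb minor (iv), F minor (v), Gb major (VI), Ab major (VII).
Triads in Gb major: Gb major (I), Ab minor (ii), Bb minor (iii), Cb major (IV), Db major (V), Eb minor (vi), F diminished (vii°).
Shared triads with their functions: Bb minor (i in Bb minor, iii in Gb major); Db major (III in Bb minor, V in Gb major); Eb minor (iv in Bb minor, vi in Gb major); Gb major (VI in Bb minor, I in Gb major).

Bbm, Db, Ebm, Gb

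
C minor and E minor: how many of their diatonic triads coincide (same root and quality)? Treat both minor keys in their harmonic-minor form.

Diatonic triads of C minor (harmonic minor): Cm (i), Ddim (ii°), E♭aug (III+), Fm (iv), G (V), A♭ (VI), Bdim (vii°).
Diatonic triads of E minor (harmonic minor): Em (i), F♯dim (ii°), Gaug (III+), Am (iv), B (V), C (VI), D♯dim (vii°).
No triad has the same root and quality in both keys.

0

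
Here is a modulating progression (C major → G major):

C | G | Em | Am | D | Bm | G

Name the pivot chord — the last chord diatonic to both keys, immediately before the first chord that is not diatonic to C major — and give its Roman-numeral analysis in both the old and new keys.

Am — vi in C major, ii in G major

Chords diatonic to C major: C, Dm, Em, F, G, Am, Bdim.
Reading the progression, the first chord not in that set is D, so the modulation leaves C major there.
The chord immediately before D is Am, which is diatonic to both keys: vi in C major and ii in G major.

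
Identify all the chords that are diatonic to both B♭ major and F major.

B♭, Dm, F, Gm

Triads in B♭ major: B♭ major (I), C minor (ii), D minor (iii), E♭ major (IV), F major (V), G minor (vi), A diminished (vii°).
Triads in F major: F major (I), G minor (ii), A minor (iii), B♭ major (IV), C major (V), D minor (vi), E diminished (vii°).
Shared triads with their functions: B♭ major (I in B♭ major, IV in F major); D minor (iii in B♭ major, vi in F major); F major (V in B♭ major, I in F major); G minor (vi in B♭ major, ii in F major).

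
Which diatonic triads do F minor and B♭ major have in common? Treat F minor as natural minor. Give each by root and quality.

Triads in F minor (natural minor): F minor (i), G diminished (ii°), A♭ major (III), B♭ minor (iv), C minor (v), D♭ major (VI), E♭ major (VII).
Triads in B♭ major: B♭ major (I), C minor (ii), D minor (iii), E♭ major (IV), F major (V), G minor (vi), A diminished (vii°).
Shared triads with their functions: C minor (v in F minor, ii in B♭ major); E♭ major (VII in F minor, IV in B♭ major).

Cm, E♭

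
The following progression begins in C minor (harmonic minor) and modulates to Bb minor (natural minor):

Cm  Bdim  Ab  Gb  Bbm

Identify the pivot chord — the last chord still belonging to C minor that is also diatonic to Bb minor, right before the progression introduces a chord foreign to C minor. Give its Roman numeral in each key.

Chords diatonic to C minor: Cm, Ddim, Ebaug, Fm, G, Ab, Bdim.
Reading the progression, the first chord not in that set is Gb, so the modulation leaves C minor there.
The chord immediately before Gb is Ab, which is diatonic to both keys: VI in C minor and VII in Bb minor.

Ab — VI in C minor, VII in Bb minor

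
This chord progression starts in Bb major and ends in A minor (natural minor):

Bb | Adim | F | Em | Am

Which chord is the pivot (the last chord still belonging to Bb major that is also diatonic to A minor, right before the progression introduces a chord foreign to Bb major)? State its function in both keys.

Chords diatonic to Bb major: Bb, Cm, Dm, Eb, F, Gm, Adim.
Reading the progression, the first chord not in that set is Em, so the modulation leaves Bb major there.
The chord immediately before Em is F, which is diatonic to both keys: V in Bb major and VI in A minor.

F — V in Bb major, VI in A minor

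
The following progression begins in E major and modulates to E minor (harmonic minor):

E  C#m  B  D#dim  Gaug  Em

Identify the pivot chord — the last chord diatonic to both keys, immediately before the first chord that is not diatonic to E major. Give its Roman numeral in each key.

Chords diatonic to E major: E, F#m, G#m, A, B, C#m, D#dim.
Reading the progression, the first chord not in that set is Gaug, so the modulation leaves E major there.
The chord immediately before Gaug is D#dim, which is diatonic to both keys: vii° in E major and vii° in E minor.

D#dim — vii° in E major, vii° in E minor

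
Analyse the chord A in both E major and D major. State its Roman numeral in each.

IV in E major; V in D major

The scale of E major is E F♯ G♯ A B C♯ D♯; A is degree 4, and the triad built there (A-C♯-E) is major, so it is IV.
The scale of D major is D E F♯ G A B C♯; A is degree 5, and the triad built there (A-C♯-E) is major, so it is V.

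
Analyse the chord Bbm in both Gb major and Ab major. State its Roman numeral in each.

The scale of Gb major is Gb Ab Bb Cb Db Eb F; Bb is degree 3, and the triad built there (Bb-Db-F) is minor, so it is iii.
The scale of Ab major is Ab Bb C Db Eb F G; Bb is degree 2, and the triad built there (Bb-Db-F) is minor, so it is ii.

iii in Gb major; ii in Ab major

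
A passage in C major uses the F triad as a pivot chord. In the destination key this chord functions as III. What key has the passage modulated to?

D minor

The numeral III denotes a major triad on scale degree 3. With F on degree 3, the tonic of the new key is D.
Degree 3 carries a major triad in natural-minor keys, so the destination is D minor.
Check: the diatonic triads of D minor (natural minor) are Dm (i), Edim (ii°), F (III), Gm (iv), Am (v), Bb (VI), C (VII) — F is indeed III.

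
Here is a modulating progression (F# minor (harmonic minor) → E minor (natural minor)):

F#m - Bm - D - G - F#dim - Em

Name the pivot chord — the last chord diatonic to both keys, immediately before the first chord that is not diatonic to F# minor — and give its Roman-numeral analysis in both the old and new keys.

D — VI in F# minor, VII in E minor

Chords diatonic to F# minor: F#m, G#dim, Aaug, Bm, C#, D, E#dim.
Reading the progression, the first chord not in that set is G, so the modulation leaves F# minor there.
The chord immediately before G is D, which is diatonic to both keys: VI in F# minor and VII in E minor.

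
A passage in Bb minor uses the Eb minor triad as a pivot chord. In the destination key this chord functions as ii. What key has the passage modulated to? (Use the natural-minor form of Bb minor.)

Db major

The numeral ii denotes a minor triad on scale degree 2. With Eb on degree 2, the tonic of the new key is Db.
Degree 2 carries a minor triad in major keys, so the destination is Db major.
Check: the diatonic triads of Db major are Db (I), Ebm (ii), Fm (iii), Gb (IV), Ab (V), Bbm (vi), Cdim (vii°) — Eb minor is indeed ii.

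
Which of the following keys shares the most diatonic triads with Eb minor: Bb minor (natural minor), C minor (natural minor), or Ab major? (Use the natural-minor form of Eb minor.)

Bb minor

Triads of Eb minor (natural minor): Ebm (i), Fdim (ii°), Gb (III), Abm (iv), Bbm (v), Cb (VI), Db (VII).
Bb minor (natural minor) shares 4: Ebm, Gb, Bbm, Db.
C minor (natural minor) shares 0: none.
Ab major shares 2: Bbm, Db.
The most common triads (4) are shared with Bb minor.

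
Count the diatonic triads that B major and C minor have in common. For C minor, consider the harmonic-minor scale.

Diatonic triads of B major: B major (I), C♯ minor (ii), D♯ minor (iii), E major (IV), F♯ major (V), G♯ minor (vi), A♯ diminished (vii°).
Diatonic triads of C minor (harmonic minor): C minor (i), D diminished (ii°), E♭ augmented (III+), F minor (iv), G major (V), A♭ major (VI), B diminished (vii°).
No triad has the same root and quality in both keys.

0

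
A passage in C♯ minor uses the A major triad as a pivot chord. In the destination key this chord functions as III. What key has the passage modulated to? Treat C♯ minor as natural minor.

The numeral III denotes a major triad on scale degree 3. With A on degree 3, the tonic of the new key is F♯.
Degree 3 carries a major triad in natural-minor keys, so the destination is F♯ minor.
Check: the diatonic triads of F♯ minor (natural minor) are F♯m (i), G♯dim (ii°), A (III), Bm (iv), C♯m (v), D (VI), E (VII) — A major is indeed III.

F♯ minor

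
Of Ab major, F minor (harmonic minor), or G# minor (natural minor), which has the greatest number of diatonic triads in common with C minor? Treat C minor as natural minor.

Triads of C minor (natural minor): C minor (i), D diminished (ii°), Eb major (III), F minor (iv), G minor (v), Ab major (VI), Bb major (VII).
Ab major shares 4: Cm, Eb, Fm, Ab.
F minor (harmonic minor) shares 1: Fm.
G# minor (natural minor) shares 0: none.
The most common triads (4) are shared with Ab major.

Ab major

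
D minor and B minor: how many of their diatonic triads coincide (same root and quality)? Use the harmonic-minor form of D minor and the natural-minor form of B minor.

Diatonic triads of D minor (harmonic minor): D minor (i), E diminished (ii°), F augmented (III+), G minor (iv), A major (V), B♭ major (VI), C♯ diminished (vii°).
Diatonic triads of B minor (natural minor): B minor (i), C♯ diminished (ii°), D major (III), E minor (iv), F♯ minor (v), G major (VI), A major (VII).
Matching root and quality in both lists: A major, C♯ diminished.
That gives 2 common triads.

2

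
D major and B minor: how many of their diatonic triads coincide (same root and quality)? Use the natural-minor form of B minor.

7

Diatonic triads of D major: D (I), Em (ii), F♯m (iii), G (IV), A (V), Bm (vi), C♯dim (vii°).
Diatonic triads of B minor (natural minor): Bm (i), C♯dim (ii°), D (III), Em (iv), F♯m (v), G (VI), A (VII).
Matching root and quality in both lists: D, Em, F♯m, G, A, Bm, C♯dim.
That gives 7 common triads.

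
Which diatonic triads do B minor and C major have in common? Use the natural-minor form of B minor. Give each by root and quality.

Em, G

Triads in B minor (natural minor): Bm (i), C#dim (ii°), D (III), Em (iv), F#m (v), G (VI), A (VII).
Triads in C major: C (I), Dm (ii), Em (iii), F (IV), G (V), Am (vi), Bdim (vii°).
Shared triads with their functions: Em (iv in B minor, iii in C major); G (VI in B minor, V in C major).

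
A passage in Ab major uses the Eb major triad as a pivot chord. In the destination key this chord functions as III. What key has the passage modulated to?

C minor

The numeral III denotes a major triad on scale degree 3. With Eb on degree 3, the tonic of the new key is C.
Degree 3 carries a major triad in natural-minor keys, so the destination is C minor.
Check: the diatonic triads of C minor (natural minor) are Cm (i), Ddim (ii°), Eb (III), Fm (iv), Gm (v), Ab (VI), Bb (VII) — Eb major is indeed III.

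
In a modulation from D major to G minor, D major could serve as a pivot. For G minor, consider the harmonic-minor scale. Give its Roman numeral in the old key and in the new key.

The scale of D major is D E F♯ G A B C♯; D is degree 1, and the triad built there (D-F♯-A) is major, so it is I.
The scale of G minor (harmonic minor) is G A B♭ C D E♭ F♯; D is degree 5, and the triad built there (D-F♯-A) is major, so it is V.

I in D major; V in G minor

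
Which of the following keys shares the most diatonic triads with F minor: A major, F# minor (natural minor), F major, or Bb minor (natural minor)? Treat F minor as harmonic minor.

Bb minor

Triads of F minor (harmonic minor): F minor (i), G diminished (ii°), Ab augmented (III+), Bb minor (iv), C major (V), Db major (VI), E diminished (vii°).
A major shares 0: none.
F# minor (natural minor) shares 0: none.
F major shares 2: C, Edim.
Bb minor (natural minor) shares 3: Fm, Bbm, Db.
The most common triads (3) are shared with Bb minor.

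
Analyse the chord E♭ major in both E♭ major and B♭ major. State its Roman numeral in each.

The scale of E♭ major is E♭ F G A♭ B♭ C D; E♭ is degree 1, and the triad built there (E♭-G-B♭) is major, so it is I.
The scale of B♭ major is B♭ C D E♭ F G A; E♭ is degree 4, and the triad built there (E♭-G-B♭) is major, so it is IV.

I in E♭ major; IV in B♭ major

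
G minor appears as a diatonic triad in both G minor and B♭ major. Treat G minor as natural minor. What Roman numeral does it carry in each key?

The scale of G minor (natural minor) is G A B♭ C D E♭ F; G is degree 1, and the triad built there (G-B♭-D) is minor, so it is i.
The scale of B♭ major is B♭ C D E♭ F G A; G is degree 6, and the triad built there (G-B♭-D) is minor, so it is vi.

i in G minor; vi in B♭ major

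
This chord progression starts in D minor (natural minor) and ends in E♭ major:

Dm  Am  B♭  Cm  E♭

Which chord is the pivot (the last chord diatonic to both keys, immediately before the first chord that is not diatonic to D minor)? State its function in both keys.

Chords diatonic to D minor: Dm, Edim, F, Gm, Am, B♭, C.
Reading the progression, the first chord not in that set is Cm, so the modulation leaves D minor there.
The chord immediately before Cm is B♭, which is diatonic to both keys: VI in D minor and V in E♭ major.

B♭ — VI in D minor, V in E♭ major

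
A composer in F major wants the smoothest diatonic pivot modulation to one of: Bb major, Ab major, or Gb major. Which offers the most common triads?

Bb major

Triads of F major: F (I), Gm (ii), Am (iii), Bb (IV), C (V), Dm (vi), Edim (vii°).
Bb major shares 4: F, Gm, Bb, Dm.
Ab major shares 0: none.
Gb major shares 0: none.
The most common triads (4) are shared with Bb major.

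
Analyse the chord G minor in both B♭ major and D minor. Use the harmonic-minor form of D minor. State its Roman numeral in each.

vi in B♭ major; iv in D minor

The scale of B♭ major is B♭ C D E♭ F G A; G is degree 6, and the triad built there (G-B♭-D) is minor, so it is vi.
The scale of D minor (harmonic minor) is D E F G A B♭ C♯; G is degree 4, and the triad built there (G-B♭-D) is minor, so it is iv.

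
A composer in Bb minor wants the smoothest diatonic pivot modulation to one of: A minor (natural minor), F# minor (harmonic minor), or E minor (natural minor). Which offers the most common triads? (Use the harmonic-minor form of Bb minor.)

Triads of Bb minor (harmonic minor): Bbm (i), Cdim (ii°), Dbaug (III+), Ebm (iv), F (V), Gb (VI), Adim (vii°).
A minor (natural minor) shares 1: F.
F# minor (harmonic minor) shares 0: none.
E minor (natural minor) shares 0: none.
The most common triads (1) are shared with A minor.

A minor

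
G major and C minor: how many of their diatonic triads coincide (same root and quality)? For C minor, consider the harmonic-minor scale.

Diatonic triads of G major: G major (I), A minor (ii), B minor (iii), C major (IV), D major (V), E minor (vi), F# diminished (vii°).
Diatonic triads of C minor (harmonic minor): C minor (i), D diminished (ii°), Eb augmented (III+), F minor (iv), G major (V), Ab major (VI), B diminished (vii°).
Matching root and quality in both lists: G major.
That gives 1 common triad.

1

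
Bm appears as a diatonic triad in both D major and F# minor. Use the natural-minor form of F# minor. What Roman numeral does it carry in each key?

The scale of D major is D E F# G A B C#; B is degree 6, and the triad built there (B-D-F#) is minor, so it is vi.
The scale of F# minor (natural minor) is F# G# A B C# D E; B is degree 4, and the triad built there (B-D-F#) is minor, so it is iv.

vi in D major; iv in F# minor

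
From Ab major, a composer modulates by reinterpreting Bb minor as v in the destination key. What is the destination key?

Eb minor

The numeral v denotes a minor triad on scale degree 5. With Bb on degree 5, the tonic of the new key is Eb.
Degree 5 carries a minor triad in natural-minor keys, so the destination is Eb minor.
Check: the diatonic triads of Eb minor (natural minor) are Ebm (i), Fdim (ii°), Gb (III), Abm (iv), Bbm (v), Cb (VI), Db (VII) — Bb minor is indeed v.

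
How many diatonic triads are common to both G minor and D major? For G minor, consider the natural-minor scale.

Diatonic triads of G minor (natural minor): Gm (i), Adim (ii°), B♭ (III), Cm (iv), Dm (v), E♭ (VI), F (VII).
Diatonic triads of D major: D (I), Em (ii), F♯m (iii), G (IV), A (V), Bm (vi), C♯dim (vii°).
No triad has the same root and quality in both keys.

0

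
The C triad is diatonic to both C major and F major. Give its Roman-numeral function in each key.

I in C major; V in F major

The scale of C major is C D E F G A B; C is degree 1, and the triad built there (C-E-G) is major, so it is I.
The scale of F major is F G A Bb C D E; C is degree 5, and the triad built there (C-E-G) is major, so it is V.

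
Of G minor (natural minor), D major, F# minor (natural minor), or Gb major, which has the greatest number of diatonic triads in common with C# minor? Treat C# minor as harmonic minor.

F# minor

Triads of C# minor (harmonic minor): C#m (i), D#dim (ii°), Eaug (III+), F#m (iv), G# (V), A (VI), B#dim (vii°).
G minor (natural minor) shares 0: none.
D major shares 2: F#m, A.
F# minor (natural minor) shares 3: C#m, F#m, A.
Gb major shares 0: none.
The most common triads (3) are shared with F# minor.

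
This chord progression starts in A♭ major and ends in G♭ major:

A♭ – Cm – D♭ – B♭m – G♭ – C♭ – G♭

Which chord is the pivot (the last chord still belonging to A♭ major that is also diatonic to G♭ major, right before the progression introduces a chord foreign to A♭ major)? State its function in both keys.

B♭m — ii in A♭ major, iii in G♭ major

Chords diatonic to A♭ major: A♭, B♭m, Cm, D♭, E♭, Fm, Gdim.
Reading the progression, the first chord not in that set is G♭, so the modulation leaves A♭ major there.
The chord immediately before G♭ is B♭m, which is diatonic to both keys: ii in A♭ major and iii in G♭ major.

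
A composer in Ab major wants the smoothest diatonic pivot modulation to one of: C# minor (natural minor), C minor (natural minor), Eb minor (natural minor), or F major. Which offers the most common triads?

C minor

Triads of Ab major: Ab (I), Bbm (ii), Cm (iii), Db (IV), Eb (V), Fm (vi), Gdim (vii°).
C# minor (natural minor) shares 0: none.
C minor (natural minor) shares 4: Ab, Cm, Eb, Fm.
Eb minor (natural minor) shares 2: Bbm, Db.
F major shares 0: none.
The most common triads (4) are shared with C minor.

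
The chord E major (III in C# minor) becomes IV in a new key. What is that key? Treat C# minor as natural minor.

B major

The numeral IV denotes a major triad on scale degree 4. With E on degree 4, the tonic of the new key is B.
Degree 4 carries a major triad in major keys, so the destination is B major.
Check: the diatonic triads of B major are B (I), C#m (ii), D#m (iii), E (IV), F# (V), G#m (vi), A#dim (vii°) — E major is indeed IV.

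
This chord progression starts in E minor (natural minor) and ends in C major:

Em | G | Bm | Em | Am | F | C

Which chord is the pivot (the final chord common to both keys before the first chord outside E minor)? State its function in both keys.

Chords diatonic to E minor: Em, F#dim, G, Am, Bm, C, D.
Reading the progression, the first chord not in that set is F, so the modulation leaves E minor there.
The chord immediately before F is Am, which is diatonic to both keys: iv in E minor and vi in C major.

Am — iv in E minor, vi in C major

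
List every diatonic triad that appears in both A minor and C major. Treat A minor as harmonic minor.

Am, Bdim, Dm, F

Triads in A minor (harmonic minor): Am (i), Bdim (ii°), Caug (III+), Dm (iv), E (V), F (VI), G#dim (vii°).
Triads in C major: C (I), Dm (ii), Em (iii), F (IV), G (V), Am (vi), Bdim (vii°).
Shared triads with their functions: Am (i in A minor, vi in C major); Bdim (ii° in A minor, vii° in C major); Dm (iv in A minor, ii in C major); F (VI in A minor, IV in C major).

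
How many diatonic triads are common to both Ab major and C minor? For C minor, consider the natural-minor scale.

4

Diatonic triads of Ab major: Ab major (I), Bb minor (ii), C minor (iii), Db major (IV), Eb major (V), F minor (vi), G diminished (vii°).
Diatonic triads of C minor (natural minor): C minor (i), D diminished (ii°), Eb major (III), F minor (iv), G minor (v), Ab major (VI), Bb major (VII).
Matching root and quality in both lists: Ab major, C minor, Eb major, F minor.
That gives 4 common triads.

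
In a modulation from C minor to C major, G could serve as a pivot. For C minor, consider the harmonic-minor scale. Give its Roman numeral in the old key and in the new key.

The scale of C minor (harmonic minor) is C D Eb F G Ab B; G is degree 5, and the triad built there (G-B-D) is major, so it is V.
The scale of C major is C D E F G A B; G is degree 5, and the triad built there (G-B-D) is major, so it is V.

V in C minor; V in C major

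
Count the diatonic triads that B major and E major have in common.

4

Diatonic triads of B major: B (I), C♯m (ii), D♯m (iii), E (IV), F♯ (V), G♯m (vi), A♯dim (vii°).
Diatonic triads of E major: E (I), F♯m (ii), G♯m (iii), A (IV), B (V), C♯m (vi), D♯dim (vii°).
Matching root and quality in both lists: B, C♯m, E, G♯m.
That gives 4 common triads.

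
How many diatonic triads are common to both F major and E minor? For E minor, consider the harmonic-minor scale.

2

Diatonic triads of F major: F (I), Gm (ii), Am (iii), Bb (IV), C (V), Dm (vi), Edim (vii°).
Diatonic triads of E minor (harmonic minor): Em (i), F#dim (ii°), Gaug (III+), Am (iv), B (V), C (VI), D#dim (vii°).
Matching root and quality in both lists: Am, C.
That gives 2 common triads.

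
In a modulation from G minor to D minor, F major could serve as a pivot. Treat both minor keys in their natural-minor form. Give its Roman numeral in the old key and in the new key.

The scale of G minor (natural minor) is G A Bb C D Eb F; F is degree 7, and the triad built there (F-A-C) is major, so it is VII.
The scale of D minor (natural minor) is D E F G A Bb C; F is degree 3, and the triad built there (F-A-C) is major, so it is III.

VII in G minor; III in D minor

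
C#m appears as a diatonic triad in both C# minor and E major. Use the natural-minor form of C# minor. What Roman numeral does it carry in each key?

The scale of C# minor (natural minor) is C# D# E F# G# A B; C# is degree 1, and the triad built there (C#-E-G#) is minor, so it is i.
The scale of E major is E F# G# A B C# D#; C# is degree 6, and the triad built there (C#-E-G#) is minor, so it is vi.

i in C# minor; vi in E major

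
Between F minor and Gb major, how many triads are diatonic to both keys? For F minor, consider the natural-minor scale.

Diatonic triads of F minor (natural minor): Fm (i), Gdim (ii°), Ab (III), Bbm (iv), Cm (v), Db (VI), Eb (VII).
Diatonic triads of Gb major: Gb (I), Abm (ii), Bbm (iii), Cb (IV), Db (V), Ebm (vi), Fdim (vii°).
Matching root and quality in both lists: Bbm, Db.
That gives 2 common triads.

2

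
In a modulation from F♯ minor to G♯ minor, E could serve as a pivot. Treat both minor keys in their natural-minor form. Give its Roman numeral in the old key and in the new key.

VII in F♯ minor; VI in G♯ minor

The scale of F♯ minor (natural minor) is F♯ G♯ A B C♯ D E; E is degree 7, and the triad built there (E-G♯-B) is major, so it is VII.
The scale of G♯ minor (natural minor) is G♯ A♯ B C♯ D♯ E F♯; E is degree 6, and the triad built there (E-G♯-B) is major, so it is VI.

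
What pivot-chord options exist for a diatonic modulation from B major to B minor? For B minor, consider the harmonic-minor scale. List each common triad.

Triads in B major: B major (I), C# minor (ii), D# minor (iii), E major (IV), F# major (V), G# minor (vi), A# diminished (vii°).
Triads in B minor (harmonic minor): B minor (i), C# diminished (ii°), D augmented (III+), E minor (iv), F# major (V), G major (VI), A# diminished (vii°).
Shared triads with their functions: F# major (V in B major, V in B minor); A# diminished (vii° in B major, vii° in B minor).

F#, A#dim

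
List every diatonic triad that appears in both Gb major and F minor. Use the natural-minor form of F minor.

Triads in Gb major: Gb (I), Abm (ii), Bbm (iii), Cb (IV), Db (V), Ebm (vi), Fdim (vii°).
Triads in F minor (natural minor): Fm (i), Gdim (ii°), Ab (III), Bbm (iv), Cm (v), Db (VI), Eb (VII).
Shared triads with their functions: Bbm (iii in Gb major, iv in F minor); Db (V in Gb major, VI in F minor).

Bbm, Db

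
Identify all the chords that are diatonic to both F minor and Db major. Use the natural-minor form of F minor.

Triads in F minor (natural minor): Fm (i), Gdim (ii°), Ab (III), Bbm (iv), Cm (v), Db (VI), Eb (VII).
Triads in Db major: Db (I), Ebm (ii), Fm (iii), Gb (IV), Ab (V), Bbm (vi), Cdim (vii°).
Shared triads with their functions: Fm (i in F minor, iii in Db major); Ab (III in F minor, V in Db major); Bbm (iv in F minor, vi in Db major); Db (VI in F minor, I in Db major).

Fm, Ab, Bbm, Db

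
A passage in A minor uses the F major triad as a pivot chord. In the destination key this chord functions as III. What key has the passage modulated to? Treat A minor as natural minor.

The numeral III denotes a major triad on scale degree 3. With F on degree 3, the tonic of the new key is D.
Degree 3 carries a major triad in natural-minor keys, so the destination is D minor.
Check: the diatonic triads of D minor (natural minor) are Dm (i), Edim (ii°), F (III), Gm (iv), Am (v), B♭ (VI), C (VII) — F major is indeed III.

D minor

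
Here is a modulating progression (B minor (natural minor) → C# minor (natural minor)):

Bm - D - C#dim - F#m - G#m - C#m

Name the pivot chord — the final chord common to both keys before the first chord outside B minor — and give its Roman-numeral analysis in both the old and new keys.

F#m — v in B minor, iv in C# minor

Chords diatonic to B minor: Bm, C#dim, D, Em, F#m, G, A.
Reading the progression, the first chord not in that set is G#m, so the modulation leaves B minor there.
The chord immediately before G#m is F#m, which is diatonic to both keys: v in B minor and iv in C# minor.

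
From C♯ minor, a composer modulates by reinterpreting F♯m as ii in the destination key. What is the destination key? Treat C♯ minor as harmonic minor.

E major

The numeral ii denotes a minor triad on scale degree 2. With F♯ on degree 2, the tonic of the new key is E.
Degree 2 carries a minor triad in major keys, so the destination is E major.
Check: the diatonic triads of E major are E (I), F♯m (ii), G♯m (iii), A (IV), B (V), C♯m (vi), D♯dim (vii°) — F♯m is indeed ii.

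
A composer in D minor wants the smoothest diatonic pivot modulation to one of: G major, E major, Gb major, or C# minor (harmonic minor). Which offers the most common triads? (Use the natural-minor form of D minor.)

Triads of D minor (natural minor): Dm (i), Edim (ii°), F (III), Gm (iv), Am (v), Bb (VI), C (VII).
G major shares 2: Am, C.
E major shares 0: none.
Gb major shares 0: none.
C# minor (harmonic minor) shares 0: none.
The most common triads (2) are shared with G major.

G major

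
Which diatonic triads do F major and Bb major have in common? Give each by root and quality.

F, Gm, Bb, Dm

Triads in F major: F (I), Gm (ii), Am (iii), Bb (IV), C (V), Dm (vi), Edim (vii°).
Triads in Bb major: Bb (I), Cm (ii), Dm (iii), Eb (IV), F (V), Gm (vi), Adim (vii°).
Shared triads with their functions: F (I in F major, V in Bb major); Gm (ii in F major, vi in Bb major); Bb (IV in F major, I in Bb major); Dm (vi in F major, iii in Bb major).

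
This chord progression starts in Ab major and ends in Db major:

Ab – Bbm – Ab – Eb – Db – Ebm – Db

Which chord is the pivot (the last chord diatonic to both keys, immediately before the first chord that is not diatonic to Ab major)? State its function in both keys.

Db — IV in Ab major, I in Db major

Chords diatonic to Ab major: Ab, Bbm, Cm, Db, Eb, Fm, Gdim.
Reading the progression, the first chord not in that set is Ebm, so the modulation leaves Ab major there.
The chord immediately before Ebm is Db, which is diatonic to both keys: IV in Ab major and I in Db major.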